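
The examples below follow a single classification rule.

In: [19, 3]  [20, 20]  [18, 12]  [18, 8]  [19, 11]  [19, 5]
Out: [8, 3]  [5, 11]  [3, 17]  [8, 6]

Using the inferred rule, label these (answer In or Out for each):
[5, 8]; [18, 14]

The rule appears to be: sum ≥ 22.
[5, 8] → 5+8 = 13 → Out.
[18, 14] → 18+14 = 32 → In.

Out, In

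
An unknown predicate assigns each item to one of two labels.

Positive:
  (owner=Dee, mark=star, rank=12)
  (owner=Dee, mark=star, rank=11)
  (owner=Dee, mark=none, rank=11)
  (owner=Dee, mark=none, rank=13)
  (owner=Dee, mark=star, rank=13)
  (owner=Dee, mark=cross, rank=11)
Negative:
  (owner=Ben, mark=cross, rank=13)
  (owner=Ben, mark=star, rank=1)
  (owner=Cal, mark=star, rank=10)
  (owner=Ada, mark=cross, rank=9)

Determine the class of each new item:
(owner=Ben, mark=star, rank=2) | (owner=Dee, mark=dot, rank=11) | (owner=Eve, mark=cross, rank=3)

Negative, Positive, Negative

The rule appears to be: owner is Dee.
(owner=Ben, mark=star, rank=2) → owner is Ben → Negative. (owner=Dee, mark=dot, rank=11) → owner is Dee → Positive. (owner=Eve, mark=cross, rank=3) → owner is Eve → Negative.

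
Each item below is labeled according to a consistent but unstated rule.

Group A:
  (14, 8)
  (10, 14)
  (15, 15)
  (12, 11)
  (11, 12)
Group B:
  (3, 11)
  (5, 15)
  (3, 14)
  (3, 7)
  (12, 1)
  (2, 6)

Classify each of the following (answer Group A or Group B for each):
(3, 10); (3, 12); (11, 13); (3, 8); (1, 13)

The distinguishing property — sum ≥ 22 — holds for all the 'Group A' cases and none of the 'Group B' cases.
Group B: (3, 10), since 3+10 = 13. Group B: (3, 12), since 3+12 = 15. Group A: (11, 13), since 11+13 = 24. Group B: (3, 8), since 3+8 = 11. Group B: (1, 13), since 1+13 = 14.

Group B, Group B, Group A, Group B, Group B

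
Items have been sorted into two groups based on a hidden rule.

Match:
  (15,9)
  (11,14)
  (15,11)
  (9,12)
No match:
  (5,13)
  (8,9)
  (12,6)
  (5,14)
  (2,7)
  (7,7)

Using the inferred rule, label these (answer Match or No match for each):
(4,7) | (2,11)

The classifier is using: sum ≥ 21.
(4,7) → 4+7 = 11 → No match.
(2,11) → 2+11 = 13 → No match.

No match, No match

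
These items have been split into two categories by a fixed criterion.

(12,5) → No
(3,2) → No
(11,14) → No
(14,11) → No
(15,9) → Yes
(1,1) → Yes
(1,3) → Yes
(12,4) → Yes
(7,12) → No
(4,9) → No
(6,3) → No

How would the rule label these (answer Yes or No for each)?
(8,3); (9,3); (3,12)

No, Yes, No

'Yes' ⟺ sum is even.
(8,3): 8+3 = 11 — fails the rule, so No. (9,3): 9+3 = 12 — qualifies, so Yes. (3,12): 3+12 = 15 — fails the rule, so No.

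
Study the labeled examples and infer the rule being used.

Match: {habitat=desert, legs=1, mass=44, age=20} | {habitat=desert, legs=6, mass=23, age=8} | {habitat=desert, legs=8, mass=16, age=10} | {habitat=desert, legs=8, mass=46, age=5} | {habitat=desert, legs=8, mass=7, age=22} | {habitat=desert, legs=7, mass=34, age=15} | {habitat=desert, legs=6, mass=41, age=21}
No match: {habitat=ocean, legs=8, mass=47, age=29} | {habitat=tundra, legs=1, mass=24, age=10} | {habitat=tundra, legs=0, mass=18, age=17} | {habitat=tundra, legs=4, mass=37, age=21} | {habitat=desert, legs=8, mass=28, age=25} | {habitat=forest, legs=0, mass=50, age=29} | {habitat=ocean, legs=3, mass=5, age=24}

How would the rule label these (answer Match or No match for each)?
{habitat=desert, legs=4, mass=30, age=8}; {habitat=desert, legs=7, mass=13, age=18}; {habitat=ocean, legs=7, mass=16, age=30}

Match, Match, No match

A rule that fits every label: habitat is desert AND age ≤ 22 — true of each 'Match' example, false of each 'No match' one.
{habitat=desert, legs=4, mass=30, age=8} → habitat is desert, age = 8 → Match. {habitat=desert, legs=7, mass=13, age=18} → habitat is desert, age = 18 → Match. {habitat=ocean, legs=7, mass=16, age=30} → habitat is ocean, age = 30 → No match.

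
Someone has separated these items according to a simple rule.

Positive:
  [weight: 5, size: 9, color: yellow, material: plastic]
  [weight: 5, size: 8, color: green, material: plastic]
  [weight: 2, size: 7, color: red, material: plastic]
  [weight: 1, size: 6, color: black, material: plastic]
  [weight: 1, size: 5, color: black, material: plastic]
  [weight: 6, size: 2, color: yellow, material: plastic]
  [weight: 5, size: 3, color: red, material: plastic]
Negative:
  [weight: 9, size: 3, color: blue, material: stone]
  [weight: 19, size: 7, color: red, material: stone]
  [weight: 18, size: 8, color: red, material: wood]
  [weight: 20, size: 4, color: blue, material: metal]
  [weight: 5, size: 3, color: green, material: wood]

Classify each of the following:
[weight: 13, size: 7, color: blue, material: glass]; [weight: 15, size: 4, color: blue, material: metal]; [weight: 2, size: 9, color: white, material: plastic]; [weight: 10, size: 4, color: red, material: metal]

Negative, Negative, Positive, Negative

The pattern is that an item is 'Positive' exactly when: material is plastic.
[weight: 13, size: 7, color: blue, material: glass] → material is glass → Negative. [weight: 15, size: 4, color: blue, material: metal] → material is metal → Negative. [weight: 2, size: 9, color: white, material: plastic] → material is plastic → Positive. [weight: 10, size: 4, color: red, material: metal] → material is metal → Negative.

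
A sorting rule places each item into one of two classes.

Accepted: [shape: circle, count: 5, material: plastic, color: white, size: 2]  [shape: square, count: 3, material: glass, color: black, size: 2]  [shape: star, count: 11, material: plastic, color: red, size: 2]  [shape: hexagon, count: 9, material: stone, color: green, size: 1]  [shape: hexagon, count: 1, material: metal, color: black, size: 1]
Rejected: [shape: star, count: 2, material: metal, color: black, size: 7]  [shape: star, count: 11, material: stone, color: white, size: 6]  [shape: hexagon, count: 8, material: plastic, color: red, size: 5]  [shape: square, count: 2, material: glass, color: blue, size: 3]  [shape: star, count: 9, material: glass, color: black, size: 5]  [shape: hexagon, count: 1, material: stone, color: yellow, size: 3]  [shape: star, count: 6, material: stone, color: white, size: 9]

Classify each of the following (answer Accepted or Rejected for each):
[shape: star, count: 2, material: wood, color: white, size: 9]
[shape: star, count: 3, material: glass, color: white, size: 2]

Rejected, Accepted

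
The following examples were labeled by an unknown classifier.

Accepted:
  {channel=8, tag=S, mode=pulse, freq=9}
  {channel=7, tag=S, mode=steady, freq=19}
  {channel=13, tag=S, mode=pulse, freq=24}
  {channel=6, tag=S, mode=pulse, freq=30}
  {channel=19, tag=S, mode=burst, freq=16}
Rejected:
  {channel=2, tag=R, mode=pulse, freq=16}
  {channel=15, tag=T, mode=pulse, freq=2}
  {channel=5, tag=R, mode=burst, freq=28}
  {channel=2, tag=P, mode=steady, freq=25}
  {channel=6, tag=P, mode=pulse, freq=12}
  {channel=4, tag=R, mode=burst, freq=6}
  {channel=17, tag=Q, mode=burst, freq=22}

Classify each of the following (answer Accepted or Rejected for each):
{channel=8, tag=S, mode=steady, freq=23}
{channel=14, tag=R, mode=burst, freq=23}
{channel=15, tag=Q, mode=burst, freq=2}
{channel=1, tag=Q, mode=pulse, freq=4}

The distinguishing property — tag is S — holds for all the 'Accepted' cases and none of the 'Rejected' cases.
{channel=8, tag=S, mode=steady, freq=23} — tag is S, hence Accepted.
{channel=14, tag=R, mode=burst, freq=23} — tag is R, hence Rejected.
{channel=15, tag=Q, mode=burst, freq=2} — tag is Q, hence Rejected.
{channel=1, tag=Q, mode=pulse, freq=4} — tag is Q, hence Rejected.

Accepted, Rejected, Rejected, Rejected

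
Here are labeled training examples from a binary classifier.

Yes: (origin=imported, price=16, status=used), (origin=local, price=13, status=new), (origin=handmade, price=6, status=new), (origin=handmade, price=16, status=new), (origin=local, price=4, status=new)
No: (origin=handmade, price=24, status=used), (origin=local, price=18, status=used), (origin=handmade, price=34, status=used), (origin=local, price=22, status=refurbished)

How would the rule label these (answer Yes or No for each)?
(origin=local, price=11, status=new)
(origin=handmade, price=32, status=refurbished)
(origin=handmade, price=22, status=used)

Yes, No, No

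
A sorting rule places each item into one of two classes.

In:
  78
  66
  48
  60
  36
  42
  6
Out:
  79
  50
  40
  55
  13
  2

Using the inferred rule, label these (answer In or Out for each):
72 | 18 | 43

In, In, Out

The classifier is using: multiple of 3.
72: In (72 = 3·24).
18: In (18 = 3·6).
43: Out (43 = 3·14 + 1).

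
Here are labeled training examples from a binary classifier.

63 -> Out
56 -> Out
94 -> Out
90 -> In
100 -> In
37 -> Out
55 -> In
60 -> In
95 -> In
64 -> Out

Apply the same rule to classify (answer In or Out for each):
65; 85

A rule that fits every label: multiple of 5 — true of each 'In' example, false of each 'Out' one.
65: 65 = 5·13, qualifies → In.
85: 85 = 5·17, qualifies → In.

In, In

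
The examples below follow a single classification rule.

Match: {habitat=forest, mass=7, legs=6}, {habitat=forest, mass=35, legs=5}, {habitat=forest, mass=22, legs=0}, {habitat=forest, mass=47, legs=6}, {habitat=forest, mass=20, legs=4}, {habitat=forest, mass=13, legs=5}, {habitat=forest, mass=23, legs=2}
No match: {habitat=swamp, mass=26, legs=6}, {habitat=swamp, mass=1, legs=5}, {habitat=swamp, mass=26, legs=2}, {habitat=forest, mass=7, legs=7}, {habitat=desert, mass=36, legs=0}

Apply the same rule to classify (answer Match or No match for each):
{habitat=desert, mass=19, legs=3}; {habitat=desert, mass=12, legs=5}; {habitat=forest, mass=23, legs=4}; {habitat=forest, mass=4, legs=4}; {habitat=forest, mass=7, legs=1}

No match, No match, Match, Match, Match

The pattern is that an item is 'Match' exactly when: habitat is forest AND legs ≤ 6.
{habitat=desert, mass=19, legs=3}: No match (habitat is desert, legs = 3).
{habitat=desert, mass=12, legs=5}: No match (habitat is desert, legs = 5).
{habitat=forest, mass=23, legs=4}: Match (habitat is forest, legs = 4).
{habitat=forest, mass=4, legs=4}: Match (habitat is forest, legs = 4).
{habitat=forest, mass=7, legs=1}: Match (habitat is forest, legs = 1).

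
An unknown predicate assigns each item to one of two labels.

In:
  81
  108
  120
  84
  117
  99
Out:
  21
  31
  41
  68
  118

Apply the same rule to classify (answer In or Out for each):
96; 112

The pattern is that an item is 'In' exactly when: multiple of 3 AND at least 31.

In, Out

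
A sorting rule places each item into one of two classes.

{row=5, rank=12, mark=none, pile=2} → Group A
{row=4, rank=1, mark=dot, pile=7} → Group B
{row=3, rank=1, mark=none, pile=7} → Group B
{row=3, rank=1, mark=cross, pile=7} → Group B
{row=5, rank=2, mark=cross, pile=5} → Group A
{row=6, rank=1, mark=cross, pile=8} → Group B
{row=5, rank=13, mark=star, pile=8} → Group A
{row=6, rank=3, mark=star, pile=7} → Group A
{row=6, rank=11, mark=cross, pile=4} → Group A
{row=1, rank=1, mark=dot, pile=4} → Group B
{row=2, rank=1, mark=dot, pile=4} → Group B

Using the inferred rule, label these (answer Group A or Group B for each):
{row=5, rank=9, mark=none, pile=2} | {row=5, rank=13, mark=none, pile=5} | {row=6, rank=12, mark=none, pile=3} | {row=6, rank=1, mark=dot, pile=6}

The rule appears to be: rank ≥ 2.
{row=5, rank=9, mark=none, pile=2}: rank = 9 — checks out, so Group A.
{row=5, rank=13, mark=none, pile=5}: rank = 13 — checks out, so Group A.
{row=6, rank=12, mark=none, pile=3}: rank = 12 — checks out, so Group A.
{row=6, rank=1, mark=dot, pile=6}: rank = 1 — does not satisfy this, so Group B.

Group A, Group A, Group A, Group B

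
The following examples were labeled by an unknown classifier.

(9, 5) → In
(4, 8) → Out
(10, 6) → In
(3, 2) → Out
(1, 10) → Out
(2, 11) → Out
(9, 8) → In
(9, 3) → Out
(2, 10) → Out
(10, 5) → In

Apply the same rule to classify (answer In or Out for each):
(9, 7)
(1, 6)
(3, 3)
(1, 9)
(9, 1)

In, Out, Out, Out, Out

All 'In' examples share one property — sum ≥ 14 — and every 'Out' example lacks it.
(9, 7): 9+7 = 16 — passes, so In.
(1, 6): 1+6 = 7 — lacks this property, so Out.
(3, 3): 3+3 = 6 — lacks this property, so Out.
(1, 9): 1+9 = 10 — lacks this property, so Out.
(9, 1): 9+1 = 10 — lacks this property, so Out.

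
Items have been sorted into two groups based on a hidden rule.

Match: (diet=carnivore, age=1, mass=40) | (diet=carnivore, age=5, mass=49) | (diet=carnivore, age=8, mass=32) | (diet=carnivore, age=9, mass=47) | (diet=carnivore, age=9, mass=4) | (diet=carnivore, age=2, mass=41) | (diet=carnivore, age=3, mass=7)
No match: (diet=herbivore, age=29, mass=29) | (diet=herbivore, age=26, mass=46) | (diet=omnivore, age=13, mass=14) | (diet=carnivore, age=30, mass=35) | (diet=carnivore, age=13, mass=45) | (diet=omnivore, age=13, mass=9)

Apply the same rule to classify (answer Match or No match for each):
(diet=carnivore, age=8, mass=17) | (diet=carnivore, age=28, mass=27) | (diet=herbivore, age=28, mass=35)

The classifier is using: age ≤ 9.

Match, No match, No match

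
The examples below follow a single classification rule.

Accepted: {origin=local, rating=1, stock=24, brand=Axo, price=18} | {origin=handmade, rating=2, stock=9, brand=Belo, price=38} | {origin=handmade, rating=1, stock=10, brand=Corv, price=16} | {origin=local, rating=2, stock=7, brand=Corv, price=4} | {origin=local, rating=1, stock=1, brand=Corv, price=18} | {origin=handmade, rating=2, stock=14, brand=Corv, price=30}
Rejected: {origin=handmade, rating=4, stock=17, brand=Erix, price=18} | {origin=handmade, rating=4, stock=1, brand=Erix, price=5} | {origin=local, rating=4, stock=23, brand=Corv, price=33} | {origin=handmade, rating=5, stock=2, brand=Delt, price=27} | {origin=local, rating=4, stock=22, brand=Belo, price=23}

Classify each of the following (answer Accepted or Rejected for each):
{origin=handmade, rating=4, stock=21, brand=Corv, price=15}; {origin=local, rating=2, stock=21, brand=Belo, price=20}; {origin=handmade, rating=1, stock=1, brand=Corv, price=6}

Rejected, Accepted, Accepted

The simplest hypothesis consistent with all the labels is: rating ≤ 2.
{origin=handmade, rating=4, stock=21, brand=Corv, price=15}: rating = 4, fails this test → Rejected.
{origin=local, rating=2, stock=21, brand=Belo, price=20}: rating = 2, has this property → Accepted.
{origin=handmade, rating=1, stock=1, brand=Corv, price=6}: rating = 1, has this property → Accepted.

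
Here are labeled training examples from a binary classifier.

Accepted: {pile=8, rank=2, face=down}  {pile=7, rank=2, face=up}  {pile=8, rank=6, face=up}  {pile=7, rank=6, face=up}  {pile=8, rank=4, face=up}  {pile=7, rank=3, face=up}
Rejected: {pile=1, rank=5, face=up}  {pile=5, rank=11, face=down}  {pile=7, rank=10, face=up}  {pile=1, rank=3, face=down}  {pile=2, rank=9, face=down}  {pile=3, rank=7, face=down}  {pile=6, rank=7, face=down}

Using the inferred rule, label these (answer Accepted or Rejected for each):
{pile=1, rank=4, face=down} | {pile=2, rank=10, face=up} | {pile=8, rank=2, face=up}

Rejected, Rejected, Accepted

A rule that fits every label: pile ≥ 2 AND rank ≤ 6 — true of each 'Accepted' example, false of each 'Rejected' one.
{pile=1, rank=4, face=down} — pile = 1, rank = 4, hence Rejected. {pile=2, rank=10, face=up} — pile = 2, rank = 10, hence Rejected. {pile=8, rank=2, face=up} — pile = 8, rank = 2, hence Accepted.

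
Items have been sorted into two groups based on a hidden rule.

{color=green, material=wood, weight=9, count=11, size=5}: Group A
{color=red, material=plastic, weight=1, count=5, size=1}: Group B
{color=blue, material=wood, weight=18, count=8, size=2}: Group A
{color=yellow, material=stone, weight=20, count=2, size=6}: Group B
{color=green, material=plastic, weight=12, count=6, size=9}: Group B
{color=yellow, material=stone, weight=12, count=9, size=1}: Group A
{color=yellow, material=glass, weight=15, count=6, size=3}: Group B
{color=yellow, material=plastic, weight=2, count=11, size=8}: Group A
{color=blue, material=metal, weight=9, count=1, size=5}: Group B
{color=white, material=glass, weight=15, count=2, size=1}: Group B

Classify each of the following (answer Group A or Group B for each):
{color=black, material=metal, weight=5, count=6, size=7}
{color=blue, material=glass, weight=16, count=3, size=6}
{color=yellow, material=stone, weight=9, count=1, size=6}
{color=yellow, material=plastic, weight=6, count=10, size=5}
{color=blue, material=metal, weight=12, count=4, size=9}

Group B, Group B, Group B, Group A, Group B

All 'Group A' examples share one property — count ≥ 8 — and every 'Group B' example lacks it.
Group B: {color=black, material=metal, weight=5, count=6, size=7}, since count = 6. Group B: {color=blue, material=glass, weight=16, count=3, size=6}, since count = 3. Group B: {color=yellow, material=stone, weight=9, count=1, size=6}, since count = 1. Group A: {color=yellow, material=plastic, weight=6, count=10, size=5}, since count = 10. Group B: {color=blue, material=metal, weight=12, count=4, size=9}, since count = 4.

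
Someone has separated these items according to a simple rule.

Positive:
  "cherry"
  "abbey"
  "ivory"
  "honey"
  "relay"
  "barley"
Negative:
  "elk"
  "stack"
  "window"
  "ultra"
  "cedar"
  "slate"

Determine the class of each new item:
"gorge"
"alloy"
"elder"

Negative, Positive, Negative

All 'Positive' examples share one property — contains 'y' — and every 'Negative' example lacks it.
Negative: "gorge", since no 'y'. Positive: "alloy", since has 'y'. Negative: "elder", since no 'y'.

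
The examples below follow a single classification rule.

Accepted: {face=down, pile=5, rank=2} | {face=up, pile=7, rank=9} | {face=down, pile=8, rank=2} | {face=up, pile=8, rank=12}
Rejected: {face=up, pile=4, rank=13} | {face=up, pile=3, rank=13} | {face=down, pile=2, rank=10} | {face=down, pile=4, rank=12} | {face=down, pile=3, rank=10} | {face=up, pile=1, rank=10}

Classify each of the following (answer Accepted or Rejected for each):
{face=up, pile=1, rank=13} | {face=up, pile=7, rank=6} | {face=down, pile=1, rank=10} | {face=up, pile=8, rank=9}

Rejected, Accepted, Rejected, Accepted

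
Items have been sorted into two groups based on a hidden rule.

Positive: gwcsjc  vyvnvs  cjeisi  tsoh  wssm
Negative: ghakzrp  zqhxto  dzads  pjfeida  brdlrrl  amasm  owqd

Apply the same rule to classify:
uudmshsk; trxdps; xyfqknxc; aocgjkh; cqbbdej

Positive, Positive, Negative, Negative, Negative

Every 'Positive' example satisfies: even length AND contains 's'. None of the 'Negative' examples do.
uudmshsk: length 8, has 's' — checks out, so Positive.
trxdps: length 6, has 's' — checks out, so Positive.
xyfqknxc: length 8, no 's' — does not satisfy this, so Negative.
aocgjkh: length 7, no 's' — does not satisfy this, so Negative.
cqbbdej: length 7, no 's' — does not satisfy this, so Negative.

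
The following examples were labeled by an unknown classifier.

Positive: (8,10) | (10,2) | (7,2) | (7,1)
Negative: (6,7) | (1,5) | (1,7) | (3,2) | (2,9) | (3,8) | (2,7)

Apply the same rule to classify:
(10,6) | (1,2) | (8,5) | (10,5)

Positive, Negative, Positive, Positive

The rule appears to be: first ≥ 7.
(10,6): first 10 — meets the rule, so Positive. (1,2): first 1 — does not fit, so Negative. (8,5): first 8 — meets the rule, so Positive. (10,5): first 10 — meets the rule, so Positive.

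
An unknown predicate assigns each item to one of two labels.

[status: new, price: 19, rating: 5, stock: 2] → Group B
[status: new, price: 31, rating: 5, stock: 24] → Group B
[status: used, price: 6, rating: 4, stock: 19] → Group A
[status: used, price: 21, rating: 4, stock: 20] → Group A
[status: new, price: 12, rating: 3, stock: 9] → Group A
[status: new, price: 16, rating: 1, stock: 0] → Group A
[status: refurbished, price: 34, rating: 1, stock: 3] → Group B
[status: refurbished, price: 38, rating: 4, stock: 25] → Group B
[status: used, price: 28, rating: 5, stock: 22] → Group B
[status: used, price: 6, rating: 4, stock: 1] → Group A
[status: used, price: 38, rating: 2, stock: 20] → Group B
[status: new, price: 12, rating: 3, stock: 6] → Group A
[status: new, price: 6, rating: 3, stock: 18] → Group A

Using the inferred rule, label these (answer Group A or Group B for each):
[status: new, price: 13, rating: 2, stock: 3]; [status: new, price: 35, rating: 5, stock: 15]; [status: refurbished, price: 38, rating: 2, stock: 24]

One predicate separates the groups cleanly: price ≤ 21 AND rating ≤ 4.
Group A: [status: new, price: 13, rating: 2, stock: 3], since price = 13, rating = 2.
Group B: [status: new, price: 35, rating: 5, stock: 15], since price = 35, rating = 5.
Group B: [status: refurbished, price: 38, rating: 2, stock: 24], since price = 38, rating = 2.

Group A, Group B, Group B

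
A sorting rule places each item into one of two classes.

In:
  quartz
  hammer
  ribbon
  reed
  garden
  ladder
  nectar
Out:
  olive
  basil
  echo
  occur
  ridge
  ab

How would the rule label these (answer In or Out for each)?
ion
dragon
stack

The classifier is using: even length AND contains 'r'.
ion: Out (length 3, no 'r').
dragon: In (length 6, has 'r').
stack: Out (length 5, no 'r').

Out, In, Out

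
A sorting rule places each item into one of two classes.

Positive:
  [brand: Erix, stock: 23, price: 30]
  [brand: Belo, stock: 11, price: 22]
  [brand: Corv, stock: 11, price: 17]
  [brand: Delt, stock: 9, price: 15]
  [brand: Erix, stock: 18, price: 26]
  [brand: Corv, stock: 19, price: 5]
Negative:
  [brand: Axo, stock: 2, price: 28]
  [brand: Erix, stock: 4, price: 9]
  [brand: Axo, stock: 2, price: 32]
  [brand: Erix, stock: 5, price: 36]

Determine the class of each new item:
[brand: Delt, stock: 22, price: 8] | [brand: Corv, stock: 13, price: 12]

Every 'Positive' example satisfies: stock ≥ 9. None of the 'Negative' examples do.

Positive, Positive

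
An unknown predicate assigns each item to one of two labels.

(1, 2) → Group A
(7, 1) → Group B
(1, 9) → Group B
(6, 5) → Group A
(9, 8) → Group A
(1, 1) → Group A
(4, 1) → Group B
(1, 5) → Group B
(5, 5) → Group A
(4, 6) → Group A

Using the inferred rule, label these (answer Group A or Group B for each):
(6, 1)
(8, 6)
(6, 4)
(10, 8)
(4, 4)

The classifier is using: |first − second| ≤ 2.
Group B: (6, 1), since |6−1| = 5.
Group A: (8, 6), since |8−6| = 2.
Group A: (6, 4), since |6−4| = 2.
Group A: (10, 8), since |10−8| = 2.
Group A: (4, 4), since |4−4| = 0.

Group B, Group A, Group A, Group A, Group A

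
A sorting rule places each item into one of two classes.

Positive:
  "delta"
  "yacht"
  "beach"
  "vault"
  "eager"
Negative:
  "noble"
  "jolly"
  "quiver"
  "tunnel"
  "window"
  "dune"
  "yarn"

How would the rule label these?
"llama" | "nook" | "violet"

Positive, Negative, Negative

A rule that fits every label: odd length AND contains 'a' — true of each 'Positive' example, false of each 'Negative' one.
"llama" → length 5, has 'a' → Positive. "nook" → length 4, no 'a' → Negative. "violet" → length 6, no 'a' → Negative.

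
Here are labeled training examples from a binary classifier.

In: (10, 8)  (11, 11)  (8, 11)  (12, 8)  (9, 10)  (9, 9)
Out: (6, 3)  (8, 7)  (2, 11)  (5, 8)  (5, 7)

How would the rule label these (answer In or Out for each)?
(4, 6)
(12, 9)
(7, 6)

Out, In, Out

All 'In' examples share one property — sum ≥ 18 — and every 'Out' example lacks it.
(4, 6) → 4+6 = 10 → Out. (12, 9) → 12+9 = 21 → In. (7, 6) → 7+6 = 13 → Out.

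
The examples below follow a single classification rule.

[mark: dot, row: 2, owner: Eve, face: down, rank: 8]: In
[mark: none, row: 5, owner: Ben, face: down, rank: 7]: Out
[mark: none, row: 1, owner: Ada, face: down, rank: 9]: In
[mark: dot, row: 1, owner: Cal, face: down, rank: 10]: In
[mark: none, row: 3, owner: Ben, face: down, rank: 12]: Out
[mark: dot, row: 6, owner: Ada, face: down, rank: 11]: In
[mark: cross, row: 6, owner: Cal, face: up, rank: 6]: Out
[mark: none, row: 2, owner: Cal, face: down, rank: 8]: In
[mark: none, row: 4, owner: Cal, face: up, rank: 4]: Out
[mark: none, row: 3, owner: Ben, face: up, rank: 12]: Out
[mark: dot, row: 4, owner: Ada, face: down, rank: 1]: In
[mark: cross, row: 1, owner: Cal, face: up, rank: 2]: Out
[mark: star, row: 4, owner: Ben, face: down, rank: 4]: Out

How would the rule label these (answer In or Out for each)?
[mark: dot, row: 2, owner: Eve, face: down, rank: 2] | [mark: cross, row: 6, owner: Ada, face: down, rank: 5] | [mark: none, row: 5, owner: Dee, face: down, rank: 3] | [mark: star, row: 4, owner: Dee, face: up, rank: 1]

The pattern is that an item is 'In' exactly when: face is down AND owner is not Ben.
[mark: dot, row: 2, owner: Eve, face: down, rank: 2] → face is down, owner is Eve → In.
[mark: cross, row: 6, owner: Ada, face: down, rank: 5] → face is down, owner is Ada → In.
[mark: none, row: 5, owner: Dee, face: down, rank: 3] → face is down, owner is Dee → In.
[mark: star, row: 4, owner: Dee, face: up, rank: 1] → face is up, owner is Dee → Out.

In, In, In, Out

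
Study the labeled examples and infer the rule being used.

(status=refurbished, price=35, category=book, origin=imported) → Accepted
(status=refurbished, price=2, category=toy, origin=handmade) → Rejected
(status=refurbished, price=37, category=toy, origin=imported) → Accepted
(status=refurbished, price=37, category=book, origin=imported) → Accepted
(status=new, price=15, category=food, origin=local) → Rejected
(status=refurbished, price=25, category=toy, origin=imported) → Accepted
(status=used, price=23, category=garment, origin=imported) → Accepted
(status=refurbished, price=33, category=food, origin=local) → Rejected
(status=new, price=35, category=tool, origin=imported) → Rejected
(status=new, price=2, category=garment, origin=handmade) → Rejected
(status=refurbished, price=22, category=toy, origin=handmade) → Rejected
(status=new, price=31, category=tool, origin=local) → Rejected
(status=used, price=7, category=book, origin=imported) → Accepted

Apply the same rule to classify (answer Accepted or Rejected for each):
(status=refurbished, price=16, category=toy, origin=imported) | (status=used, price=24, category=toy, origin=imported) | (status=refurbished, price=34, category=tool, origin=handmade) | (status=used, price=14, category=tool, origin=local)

Accepted, Accepted, Rejected, Rejected

The simplest hypothesis consistent with all the labels is: origin is imported AND status is not new.
(status=refurbished, price=16, category=toy, origin=imported): Accepted (origin is imported, status is refurbished). (status=used, price=24, category=toy, origin=imported): Accepted (origin is imported, status is used). (status=refurbished, price=34, category=tool, origin=handmade): Rejected (origin is handmade, status is refurbished). (status=used, price=14, category=tool, origin=local): Rejected (origin is local, status is used).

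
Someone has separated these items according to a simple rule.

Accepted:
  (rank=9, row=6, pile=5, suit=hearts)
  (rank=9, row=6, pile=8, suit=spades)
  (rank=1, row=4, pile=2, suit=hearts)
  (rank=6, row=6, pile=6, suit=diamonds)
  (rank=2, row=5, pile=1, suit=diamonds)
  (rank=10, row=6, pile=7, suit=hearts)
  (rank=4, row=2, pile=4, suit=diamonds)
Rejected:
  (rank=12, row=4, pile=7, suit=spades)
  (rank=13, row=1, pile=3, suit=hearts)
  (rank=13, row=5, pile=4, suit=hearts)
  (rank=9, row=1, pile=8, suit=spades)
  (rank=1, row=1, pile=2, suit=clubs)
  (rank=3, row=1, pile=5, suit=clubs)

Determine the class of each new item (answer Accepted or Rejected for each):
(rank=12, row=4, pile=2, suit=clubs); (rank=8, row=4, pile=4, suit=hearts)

Rejected, Accepted

Every 'Accepted' example satisfies: row ≥ 2 AND rank ≤ 10. None of the 'Rejected' examples do.
(rank=12, row=4, pile=2, suit=clubs) → row = 4, rank = 12 → Rejected.
(rank=8, row=4, pile=4, suit=hearts) → row = 4, rank = 8 → Accepted.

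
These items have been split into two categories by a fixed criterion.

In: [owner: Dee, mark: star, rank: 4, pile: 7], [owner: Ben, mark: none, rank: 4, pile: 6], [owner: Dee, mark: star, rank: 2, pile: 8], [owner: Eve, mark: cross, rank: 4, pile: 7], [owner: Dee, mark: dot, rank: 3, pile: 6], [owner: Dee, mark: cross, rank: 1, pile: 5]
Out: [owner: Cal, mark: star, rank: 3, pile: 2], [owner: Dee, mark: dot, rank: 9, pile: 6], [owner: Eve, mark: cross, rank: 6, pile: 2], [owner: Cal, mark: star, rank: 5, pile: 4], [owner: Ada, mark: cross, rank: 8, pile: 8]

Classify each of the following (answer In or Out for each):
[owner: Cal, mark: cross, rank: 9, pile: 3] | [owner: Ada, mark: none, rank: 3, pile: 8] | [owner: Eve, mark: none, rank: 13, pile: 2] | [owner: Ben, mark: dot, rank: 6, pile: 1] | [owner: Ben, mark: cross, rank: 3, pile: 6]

One predicate separates the groups cleanly: rank ≤ 4 AND pile ≥ 4.

Out, In, Out, Out, In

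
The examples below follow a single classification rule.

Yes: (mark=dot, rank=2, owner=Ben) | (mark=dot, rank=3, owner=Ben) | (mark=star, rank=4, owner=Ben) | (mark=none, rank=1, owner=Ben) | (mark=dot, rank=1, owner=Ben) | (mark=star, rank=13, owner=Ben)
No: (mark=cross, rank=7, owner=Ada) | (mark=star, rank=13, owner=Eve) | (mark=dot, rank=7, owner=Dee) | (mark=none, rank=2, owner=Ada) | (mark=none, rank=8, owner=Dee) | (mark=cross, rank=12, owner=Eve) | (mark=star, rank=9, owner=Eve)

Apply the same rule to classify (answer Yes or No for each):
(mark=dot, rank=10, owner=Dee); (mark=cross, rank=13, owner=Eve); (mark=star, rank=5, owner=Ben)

No, No, Yes

Looking at the examples, the only property every 'Yes' case has and every 'No' case lacks is: owner is Ben.
No: (mark=dot, rank=10, owner=Dee), since owner is Dee.
No: (mark=cross, rank=13, owner=Eve), since owner is Eve.
Yes: (mark=star, rank=5, owner=Ben), since owner is Ben.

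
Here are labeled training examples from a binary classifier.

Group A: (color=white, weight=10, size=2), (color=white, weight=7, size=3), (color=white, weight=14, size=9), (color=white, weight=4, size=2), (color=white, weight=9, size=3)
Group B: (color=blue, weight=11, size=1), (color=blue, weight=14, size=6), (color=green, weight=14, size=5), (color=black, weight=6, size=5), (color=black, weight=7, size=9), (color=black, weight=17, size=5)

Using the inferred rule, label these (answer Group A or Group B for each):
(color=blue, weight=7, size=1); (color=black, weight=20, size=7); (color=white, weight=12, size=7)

Group B, Group B, Group A

The simplest hypothesis consistent with all the labels is: color is white.
(color=blue, weight=7, size=1) — color is blue, hence Group B.
(color=black, weight=20, size=7) — color is black, hence Group B.
(color=white, weight=12, size=7) — color is white, hence Group A.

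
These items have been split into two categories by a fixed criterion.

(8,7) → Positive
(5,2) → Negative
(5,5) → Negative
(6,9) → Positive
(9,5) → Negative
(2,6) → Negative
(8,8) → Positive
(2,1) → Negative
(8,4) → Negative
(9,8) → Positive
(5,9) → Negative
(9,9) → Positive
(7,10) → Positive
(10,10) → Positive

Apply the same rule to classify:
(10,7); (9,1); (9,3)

The classifier is using: sum ≥ 15.
(10,7) — 10+7 = 17, hence Positive.
(9,1) — 9+1 = 10, hence Negative.
(9,3) — 9+3 = 12, hence Negative.

Positive, Negative, Negative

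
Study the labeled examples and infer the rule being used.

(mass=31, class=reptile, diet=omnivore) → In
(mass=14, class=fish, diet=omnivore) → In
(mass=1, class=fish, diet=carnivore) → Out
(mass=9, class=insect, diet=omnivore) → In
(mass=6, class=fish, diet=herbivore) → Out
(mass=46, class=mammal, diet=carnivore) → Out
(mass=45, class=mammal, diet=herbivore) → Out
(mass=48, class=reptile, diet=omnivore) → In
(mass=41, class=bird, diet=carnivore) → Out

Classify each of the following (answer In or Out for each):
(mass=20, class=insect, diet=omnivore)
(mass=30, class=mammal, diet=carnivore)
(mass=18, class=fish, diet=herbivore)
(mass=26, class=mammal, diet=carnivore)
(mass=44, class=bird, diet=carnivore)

In, Out, Out, Out, Out

All 'In' examples share one property — diet is omnivore — and every 'Out' example lacks it.
(mass=20, class=insect, diet=omnivore) → diet is omnivore → In. (mass=30, class=mammal, diet=carnivore) → diet is carnivore → Out. (mass=18, class=fish, diet=herbivore) → diet is herbivore → Out. (mass=26, class=mammal, diet=carnivore) → diet is carnivore → Out. (mass=44, class=bird, diet=carnivore) → diet is carnivore → Out.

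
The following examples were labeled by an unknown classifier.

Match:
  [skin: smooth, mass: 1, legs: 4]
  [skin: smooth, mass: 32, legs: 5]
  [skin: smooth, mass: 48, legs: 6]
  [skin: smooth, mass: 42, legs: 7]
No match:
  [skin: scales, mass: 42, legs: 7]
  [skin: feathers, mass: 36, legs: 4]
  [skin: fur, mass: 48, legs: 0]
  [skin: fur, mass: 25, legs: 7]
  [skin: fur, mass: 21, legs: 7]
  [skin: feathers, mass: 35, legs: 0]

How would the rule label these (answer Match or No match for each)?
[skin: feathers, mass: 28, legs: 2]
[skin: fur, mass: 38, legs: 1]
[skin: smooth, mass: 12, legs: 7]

No match, No match, Match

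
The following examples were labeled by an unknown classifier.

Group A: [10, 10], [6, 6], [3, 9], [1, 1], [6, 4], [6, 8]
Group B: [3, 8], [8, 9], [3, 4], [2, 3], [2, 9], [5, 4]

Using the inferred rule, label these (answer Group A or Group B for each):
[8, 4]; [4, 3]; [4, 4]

Group A, Group B, Group A

'Group A' ⟺ sum is even.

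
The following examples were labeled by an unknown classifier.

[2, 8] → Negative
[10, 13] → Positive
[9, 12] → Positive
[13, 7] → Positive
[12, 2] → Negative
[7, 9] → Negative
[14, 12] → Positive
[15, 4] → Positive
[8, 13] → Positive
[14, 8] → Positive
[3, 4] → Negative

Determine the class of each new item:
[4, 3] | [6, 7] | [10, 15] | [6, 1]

Negative, Negative, Positive, Negative

All 'Positive' examples share one property — sum ≥ 19 — and every 'Negative' example lacks it.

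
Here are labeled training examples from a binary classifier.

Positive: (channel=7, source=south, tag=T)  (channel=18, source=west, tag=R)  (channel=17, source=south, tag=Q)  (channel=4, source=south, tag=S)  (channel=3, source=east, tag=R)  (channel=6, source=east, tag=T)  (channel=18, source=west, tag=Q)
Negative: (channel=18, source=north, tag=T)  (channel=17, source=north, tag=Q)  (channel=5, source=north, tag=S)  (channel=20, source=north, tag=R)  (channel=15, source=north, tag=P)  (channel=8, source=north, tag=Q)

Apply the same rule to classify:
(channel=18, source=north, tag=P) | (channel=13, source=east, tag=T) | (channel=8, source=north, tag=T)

The classifier is using: source is not north.
(channel=18, source=north, tag=P) → source is north → Negative.
(channel=13, source=east, tag=T) → source is east → Positive.
(channel=8, source=north, tag=T) → source is north → Negative.

Negative, Positive, Negative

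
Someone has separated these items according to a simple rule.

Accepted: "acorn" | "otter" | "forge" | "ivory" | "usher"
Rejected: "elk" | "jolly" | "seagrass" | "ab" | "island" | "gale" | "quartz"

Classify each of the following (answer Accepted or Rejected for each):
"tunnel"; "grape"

All 'Accepted' examples share one property — odd length AND contains 'r' — and every 'Rejected' example lacks it.
"tunnel": length 6, no 'r' — lacks this property, so Rejected.
"grape": length 5, has 'r' — matches, so Accepted.

Rejected, Accepted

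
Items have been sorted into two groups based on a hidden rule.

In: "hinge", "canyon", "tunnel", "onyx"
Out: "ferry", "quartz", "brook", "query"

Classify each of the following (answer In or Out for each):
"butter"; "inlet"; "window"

Out, In, In

'In' ⟺ contains 'n'.
"butter": no 'n', fails the rule → Out.
"inlet": has 'n', checks out → In.
"window": has 'n', checks out → In.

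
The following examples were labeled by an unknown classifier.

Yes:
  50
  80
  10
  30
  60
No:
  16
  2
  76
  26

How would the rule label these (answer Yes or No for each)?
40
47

Yes, No

A rule that fits every label: multiple of 5 — true of each 'Yes' example, false of each 'No' one.
Yes: 40, since 40 = 5·8. No: 47, since 47 = 5·9 + 2.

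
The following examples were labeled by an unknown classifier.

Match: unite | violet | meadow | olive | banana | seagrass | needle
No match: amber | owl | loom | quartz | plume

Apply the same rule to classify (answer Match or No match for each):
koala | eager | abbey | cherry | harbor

'Match' ⟺ has ≥ 3 vowels.

Match, Match, No match, No match, No match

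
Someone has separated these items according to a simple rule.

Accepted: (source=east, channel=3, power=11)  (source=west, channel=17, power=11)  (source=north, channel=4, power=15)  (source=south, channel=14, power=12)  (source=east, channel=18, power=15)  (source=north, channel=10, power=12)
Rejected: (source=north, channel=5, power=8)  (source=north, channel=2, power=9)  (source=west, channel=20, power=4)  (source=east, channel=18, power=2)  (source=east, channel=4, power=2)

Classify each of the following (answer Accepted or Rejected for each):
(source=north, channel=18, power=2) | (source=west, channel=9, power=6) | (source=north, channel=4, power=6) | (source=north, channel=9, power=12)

Rejected, Rejected, Rejected, Accepted

All 'Accepted' examples share one property — power ≥ 11 — and every 'Rejected' example lacks it.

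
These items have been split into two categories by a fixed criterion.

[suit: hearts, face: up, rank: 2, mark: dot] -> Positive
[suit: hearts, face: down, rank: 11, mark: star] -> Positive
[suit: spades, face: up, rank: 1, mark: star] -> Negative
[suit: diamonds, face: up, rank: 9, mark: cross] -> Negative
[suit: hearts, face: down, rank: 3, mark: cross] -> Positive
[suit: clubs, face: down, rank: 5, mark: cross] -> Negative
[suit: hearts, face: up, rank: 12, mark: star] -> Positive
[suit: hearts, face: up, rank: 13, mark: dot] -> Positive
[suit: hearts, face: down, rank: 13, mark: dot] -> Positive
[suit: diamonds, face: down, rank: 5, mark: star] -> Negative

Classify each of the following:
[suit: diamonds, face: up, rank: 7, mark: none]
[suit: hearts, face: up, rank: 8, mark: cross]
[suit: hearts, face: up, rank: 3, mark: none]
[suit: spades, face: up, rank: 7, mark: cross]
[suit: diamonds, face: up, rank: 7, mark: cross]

'Positive' ⟺ suit is hearts.
[suit: diamonds, face: up, rank: 7, mark: none]: Negative (suit is diamonds). [suit: hearts, face: up, rank: 8, mark: cross]: Positive (suit is hearts). [suit: hearts, face: up, rank: 3, mark: none]: Positive (suit is hearts). [suit: spades, face: up, rank: 7, mark: cross]: Negative (suit is spades). [suit: diamonds, face: up, rank: 7, mark: cross]: Negative (suit is diamonds).

Negative, Positive, Positive, Negative, Negative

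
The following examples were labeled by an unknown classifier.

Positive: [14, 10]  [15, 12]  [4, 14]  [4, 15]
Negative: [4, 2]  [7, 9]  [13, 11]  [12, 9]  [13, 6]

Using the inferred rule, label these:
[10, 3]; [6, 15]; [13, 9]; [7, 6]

Negative, Positive, Negative, Negative

A rule that fits every label: max ≥ 14 — true of each 'Positive' example, false of each 'Negative' one.
[10, 3] — max 10, hence Negative.
[6, 15] — max 15, hence Positive.
[13, 9] — max 13, hence Negative.
[7, 6] — max 7, hence Negative.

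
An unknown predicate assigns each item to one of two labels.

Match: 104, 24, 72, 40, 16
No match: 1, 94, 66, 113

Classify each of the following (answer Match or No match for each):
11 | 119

No match, No match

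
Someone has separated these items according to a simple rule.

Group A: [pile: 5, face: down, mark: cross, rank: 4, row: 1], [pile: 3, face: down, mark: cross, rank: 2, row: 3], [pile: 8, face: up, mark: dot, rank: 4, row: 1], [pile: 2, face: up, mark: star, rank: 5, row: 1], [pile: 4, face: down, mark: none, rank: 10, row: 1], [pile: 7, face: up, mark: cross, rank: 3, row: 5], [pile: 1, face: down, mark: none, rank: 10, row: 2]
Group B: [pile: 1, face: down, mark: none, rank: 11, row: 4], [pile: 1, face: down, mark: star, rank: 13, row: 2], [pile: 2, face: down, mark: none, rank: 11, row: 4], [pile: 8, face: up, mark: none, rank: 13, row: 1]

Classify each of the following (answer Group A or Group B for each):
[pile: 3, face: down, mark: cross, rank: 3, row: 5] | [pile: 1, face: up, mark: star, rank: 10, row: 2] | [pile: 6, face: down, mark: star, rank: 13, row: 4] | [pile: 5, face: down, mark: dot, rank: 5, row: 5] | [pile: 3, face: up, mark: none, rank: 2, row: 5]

'Group A' ⟺ rank ≤ 10.
[pile: 3, face: down, mark: cross, rank: 3, row: 5] → rank = 3 → Group A.
[pile: 1, face: up, mark: star, rank: 10, row: 2] → rank = 10 → Group A.
[pile: 6, face: down, mark: star, rank: 13, row: 4] → rank = 13 → Group B.
[pile: 5, face: down, mark: dot, rank: 5, row: 5] → rank = 5 → Group A.
[pile: 3, face: up, mark: none, rank: 2, row: 5] → rank = 2 → Group A.

Group A, Group A, Group B, Group A, Group A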